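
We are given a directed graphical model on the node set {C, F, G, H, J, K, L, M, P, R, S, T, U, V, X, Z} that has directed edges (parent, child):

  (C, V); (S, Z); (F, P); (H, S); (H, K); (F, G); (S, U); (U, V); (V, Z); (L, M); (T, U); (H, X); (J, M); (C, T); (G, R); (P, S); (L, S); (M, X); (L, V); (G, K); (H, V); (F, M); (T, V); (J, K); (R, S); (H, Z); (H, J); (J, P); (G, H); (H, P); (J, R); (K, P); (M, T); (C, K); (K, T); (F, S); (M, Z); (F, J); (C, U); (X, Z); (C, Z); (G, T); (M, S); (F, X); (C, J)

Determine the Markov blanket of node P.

Pa(P) = {F, H, J, K}.
P has child S.
Parents of each child, excluding P:
  S's other parents are F, H, L, M, R.
MB(P) = {F, H, J, K, L, M, R, S}.

{F, H, J, K, L, M, R, S}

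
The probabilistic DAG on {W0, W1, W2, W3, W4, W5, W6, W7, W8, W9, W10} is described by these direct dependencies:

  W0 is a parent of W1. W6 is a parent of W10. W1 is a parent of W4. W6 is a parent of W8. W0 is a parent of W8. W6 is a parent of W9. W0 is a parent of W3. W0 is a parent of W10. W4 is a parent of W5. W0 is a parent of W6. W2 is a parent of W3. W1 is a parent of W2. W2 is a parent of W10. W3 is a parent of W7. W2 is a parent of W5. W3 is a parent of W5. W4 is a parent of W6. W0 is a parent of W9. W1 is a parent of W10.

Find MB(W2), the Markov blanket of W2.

Parents of W2: W1.
Ch(W2) = {W3, W5, W10}.
Other parents of W2's children:
  W3's other parent is W0.
  W5 also has parents W3, W4.
  W10's other parents are W0, W1, W6.
MB(W2) = {W0, W1, W3, W4, W5, W6, W10}.

{W0, W1, W3, W4, W5, W6, W10}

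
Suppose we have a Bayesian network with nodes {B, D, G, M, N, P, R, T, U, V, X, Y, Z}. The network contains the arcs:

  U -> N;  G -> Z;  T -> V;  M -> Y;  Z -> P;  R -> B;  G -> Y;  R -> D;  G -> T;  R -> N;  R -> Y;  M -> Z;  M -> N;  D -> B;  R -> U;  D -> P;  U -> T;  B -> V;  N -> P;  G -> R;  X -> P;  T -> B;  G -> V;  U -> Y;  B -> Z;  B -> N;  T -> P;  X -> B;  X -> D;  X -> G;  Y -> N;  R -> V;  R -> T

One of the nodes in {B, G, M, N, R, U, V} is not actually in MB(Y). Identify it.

V

The Markov blanket of a node is its parents, its children, and the other parents of its children.
Pa(Y) = {G, M, R, U}.
Y's children: N.
Co-parents of Y (other parents of its children):
  parents(N) \ {Y} = {B, M, R, U}.
MB(Y) = {B, G, M, N, R, U}.
V is neither a parent, child, nor co-parent of Y, so it does not belong.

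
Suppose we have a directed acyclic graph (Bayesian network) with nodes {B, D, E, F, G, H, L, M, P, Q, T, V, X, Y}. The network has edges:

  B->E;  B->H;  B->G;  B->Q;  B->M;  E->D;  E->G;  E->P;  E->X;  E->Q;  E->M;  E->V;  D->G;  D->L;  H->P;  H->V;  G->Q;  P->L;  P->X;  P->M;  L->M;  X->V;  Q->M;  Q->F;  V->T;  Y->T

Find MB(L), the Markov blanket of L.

L has parents D, P.
L's children: M.
Co-parents of L (other parents of its children):
  parents(M) \ {L} = {B, E, P, Q}.
So the Markov blanket of L is {B, D, E, M, P, Q}.

{B, D, E, M, P, Q}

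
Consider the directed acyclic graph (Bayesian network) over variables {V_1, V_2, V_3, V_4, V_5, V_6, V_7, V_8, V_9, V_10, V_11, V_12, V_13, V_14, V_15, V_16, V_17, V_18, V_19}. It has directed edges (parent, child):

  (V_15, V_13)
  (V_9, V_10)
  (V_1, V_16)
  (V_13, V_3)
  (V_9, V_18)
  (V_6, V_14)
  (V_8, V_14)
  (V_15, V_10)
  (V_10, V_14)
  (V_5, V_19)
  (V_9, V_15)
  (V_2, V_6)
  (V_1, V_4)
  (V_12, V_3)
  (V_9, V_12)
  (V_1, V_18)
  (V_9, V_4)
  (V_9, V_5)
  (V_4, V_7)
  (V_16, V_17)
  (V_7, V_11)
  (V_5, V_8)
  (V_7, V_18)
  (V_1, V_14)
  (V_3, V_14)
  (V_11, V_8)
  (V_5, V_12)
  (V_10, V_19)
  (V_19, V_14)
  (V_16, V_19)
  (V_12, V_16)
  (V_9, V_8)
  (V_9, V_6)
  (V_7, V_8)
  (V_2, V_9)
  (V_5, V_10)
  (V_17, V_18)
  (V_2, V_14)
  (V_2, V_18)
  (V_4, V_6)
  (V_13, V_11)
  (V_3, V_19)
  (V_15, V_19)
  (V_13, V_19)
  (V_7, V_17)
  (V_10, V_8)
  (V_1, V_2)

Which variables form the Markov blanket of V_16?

By definition, MB(V_16) is built from V_16's parents, V_16's children, and the co-parents of V_16.
Parents of V_16: V_1, V_12.
V_16 has children V_17, V_19.
For each child, the remaining parents (spouses of V_16):
  V_17: V_7
  V_19: V_3, V_5, V_10, V_13, V_15
Union: {V_1, V_12} ∪ {V_17, V_19} ∪ {V_3, V_5, V_7, V_10, V_13, V_15} = {V_1, V_3, V_5, V_7, V_10, V_12, V_13, V_15, V_17, V_19}.

{V_1, V_3, V_5, V_7, V_10, V_12, V_13, V_15, V_17, V_19}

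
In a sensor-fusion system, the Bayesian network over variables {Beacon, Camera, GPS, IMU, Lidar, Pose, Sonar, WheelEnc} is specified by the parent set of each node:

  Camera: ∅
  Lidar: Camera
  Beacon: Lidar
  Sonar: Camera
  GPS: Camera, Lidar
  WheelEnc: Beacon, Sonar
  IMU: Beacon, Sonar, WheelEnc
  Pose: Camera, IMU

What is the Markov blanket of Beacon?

{IMU, Lidar, Sonar, WheelEnc}

Parents of Beacon: Lidar.
Ch(Beacon) = {IMU, WheelEnc}.
For each child, the remaining parents (spouses of Beacon):
  WheelEnc: Sonar
  IMU: Sonar, WheelEnc
So the Markov blanket of Beacon is {IMU, Lidar, Sonar, WheelEnc}.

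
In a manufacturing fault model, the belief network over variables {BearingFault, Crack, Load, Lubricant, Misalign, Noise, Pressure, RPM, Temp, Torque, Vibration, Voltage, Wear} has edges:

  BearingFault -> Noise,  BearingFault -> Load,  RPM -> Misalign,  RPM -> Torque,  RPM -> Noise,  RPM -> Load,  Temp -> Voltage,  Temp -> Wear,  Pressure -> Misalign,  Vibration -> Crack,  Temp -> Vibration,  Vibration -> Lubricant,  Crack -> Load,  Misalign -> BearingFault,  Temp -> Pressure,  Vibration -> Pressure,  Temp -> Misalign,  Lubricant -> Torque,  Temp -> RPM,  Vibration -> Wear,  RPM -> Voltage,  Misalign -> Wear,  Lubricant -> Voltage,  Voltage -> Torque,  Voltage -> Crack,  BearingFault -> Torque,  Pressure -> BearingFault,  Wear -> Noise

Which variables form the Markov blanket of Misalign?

{BearingFault, Pressure, RPM, Temp, Vibration, Wear}

A node's Markov blanket = Pa ∪ Ch ∪ (parents of Ch other than the node itself).
Parents of Misalign: Pressure, RPM, Temp.
Children of Misalign: BearingFault, Wear.
Parents of each child, excluding Misalign:
  Wear: Temp, Vibration
  BearingFault: Pressure
So the Markov blanket of Misalign is {BearingFault, Pressure, RPM, Temp, Vibration, Wear}.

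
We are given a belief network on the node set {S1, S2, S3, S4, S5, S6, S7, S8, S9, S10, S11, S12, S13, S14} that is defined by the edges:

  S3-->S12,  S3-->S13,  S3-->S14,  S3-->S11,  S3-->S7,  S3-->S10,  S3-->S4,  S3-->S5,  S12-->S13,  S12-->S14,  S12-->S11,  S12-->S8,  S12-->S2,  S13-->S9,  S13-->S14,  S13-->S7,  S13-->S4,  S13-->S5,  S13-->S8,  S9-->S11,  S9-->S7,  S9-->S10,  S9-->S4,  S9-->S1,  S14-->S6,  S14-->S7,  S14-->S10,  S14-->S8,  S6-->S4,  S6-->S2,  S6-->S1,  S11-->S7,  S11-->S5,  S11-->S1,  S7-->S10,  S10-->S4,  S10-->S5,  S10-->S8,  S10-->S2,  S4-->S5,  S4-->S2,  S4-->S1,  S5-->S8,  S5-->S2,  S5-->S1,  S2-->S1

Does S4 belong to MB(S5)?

S4 is a parent of S5.
So S4 ∈ MB(S5).

Yes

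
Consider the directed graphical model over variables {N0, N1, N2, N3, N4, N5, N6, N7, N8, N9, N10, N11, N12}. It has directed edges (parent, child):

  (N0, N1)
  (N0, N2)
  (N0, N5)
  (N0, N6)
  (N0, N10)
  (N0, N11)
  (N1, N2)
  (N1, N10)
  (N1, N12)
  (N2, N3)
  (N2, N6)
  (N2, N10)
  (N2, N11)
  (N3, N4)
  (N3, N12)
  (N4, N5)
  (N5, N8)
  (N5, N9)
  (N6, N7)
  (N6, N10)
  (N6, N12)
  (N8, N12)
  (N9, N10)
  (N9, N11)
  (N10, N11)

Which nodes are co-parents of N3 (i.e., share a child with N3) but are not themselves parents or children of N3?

{N1, N6, N8}

Children of N3: N4, N12.
  N4: no additional parents.
  N12 also has parents N1, N6, N8.
Excluding nodes already adjacent to N3 (N2, N4, N12), the co-parent-only contribution is {N1, N6, N8}.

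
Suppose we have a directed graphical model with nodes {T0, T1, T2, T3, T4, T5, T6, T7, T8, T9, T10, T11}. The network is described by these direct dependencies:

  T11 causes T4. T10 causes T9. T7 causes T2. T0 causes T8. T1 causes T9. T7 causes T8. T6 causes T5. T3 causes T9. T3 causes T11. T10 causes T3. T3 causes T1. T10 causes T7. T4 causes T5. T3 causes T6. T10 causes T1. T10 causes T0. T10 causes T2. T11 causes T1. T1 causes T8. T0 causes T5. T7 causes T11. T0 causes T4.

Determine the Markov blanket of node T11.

{T0, T1, T3, T4, T7, T10}

Pa(T11) = {T3, T7}.
T11's children: T1, T4.
Other parents of T11's children:
  T1 also has parents T3, T10.
  parents(T4) \ {T11} = {T0}.
MB(T11) = {T0, T1, T3, T4, T7, T10}.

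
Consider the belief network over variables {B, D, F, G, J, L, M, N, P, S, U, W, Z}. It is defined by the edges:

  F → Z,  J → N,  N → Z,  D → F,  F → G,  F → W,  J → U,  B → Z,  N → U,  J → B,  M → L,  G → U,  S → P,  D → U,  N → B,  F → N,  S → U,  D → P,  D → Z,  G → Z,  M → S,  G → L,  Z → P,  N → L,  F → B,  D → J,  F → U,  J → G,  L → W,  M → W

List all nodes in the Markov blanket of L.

Recall MB(v) = parents ∪ children ∪ spouses, where spouses are the other parents of v's children.
Parents of L: G, M, N.
L has child W.
For each child, the remaining parents (spouses of L):
  W's other parents are F, M.
So the Markov blanket of L is {F, G, M, N, W}.

{F, G, M, N, W}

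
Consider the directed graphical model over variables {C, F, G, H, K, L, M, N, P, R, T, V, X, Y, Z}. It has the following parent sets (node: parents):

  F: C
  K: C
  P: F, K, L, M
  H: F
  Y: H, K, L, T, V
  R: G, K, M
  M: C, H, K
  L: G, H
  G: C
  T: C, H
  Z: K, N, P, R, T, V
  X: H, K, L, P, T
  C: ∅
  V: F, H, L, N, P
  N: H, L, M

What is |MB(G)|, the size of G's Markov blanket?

6

Recall MB(v) = parents ∪ children ∪ spouses, where spouses are the other parents of v's children.
Pa(G) = {C}.
Children of G: L, R.
Co-parents of G (other parents of its children):
  L: H
  R: K, M
MB(G) = {C, H, K, L, M, R}, which has 6 nodes.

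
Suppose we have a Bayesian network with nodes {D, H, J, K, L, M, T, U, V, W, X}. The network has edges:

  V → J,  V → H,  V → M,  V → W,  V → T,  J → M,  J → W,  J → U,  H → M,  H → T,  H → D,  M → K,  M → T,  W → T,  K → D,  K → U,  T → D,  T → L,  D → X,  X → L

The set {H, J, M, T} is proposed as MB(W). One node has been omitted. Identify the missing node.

V

W's parents: J, V.
Ch(W) = {T}.
For each child, the remaining parents (spouses of W):
  T: H, M, V
MB(W) = {H, J, M, T, V}.
Comparing with the claimed set, V is missing.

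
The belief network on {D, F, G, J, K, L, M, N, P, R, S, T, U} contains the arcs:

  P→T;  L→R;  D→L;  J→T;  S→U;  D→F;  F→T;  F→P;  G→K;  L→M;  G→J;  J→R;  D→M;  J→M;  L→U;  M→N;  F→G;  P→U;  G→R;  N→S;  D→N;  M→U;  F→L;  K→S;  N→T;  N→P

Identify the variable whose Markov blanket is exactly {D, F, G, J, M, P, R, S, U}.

L

The target node must have every member of {D, F, G, J, M, P, R, S, U} as a parent, child, or co-parent, and no others.
Parents of L: D, F; children: M, R, U; co-parents: D, G, J, M, P, S.
These exactly cover the given set, so the node is L.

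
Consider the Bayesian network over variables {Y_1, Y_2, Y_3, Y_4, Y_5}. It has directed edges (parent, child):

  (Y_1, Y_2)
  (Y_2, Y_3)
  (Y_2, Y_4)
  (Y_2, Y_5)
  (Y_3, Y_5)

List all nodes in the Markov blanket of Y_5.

The Markov blanket of a node is its parents, its children, and the other parents of its children.
Y_5 has parents Y_2, Y_3.
Ch(Y_5) = {}.
With no children, Y_5 has no spouses; the co-parent set is empty.
Union: {Y_2, Y_3} ∪ {} ∪ {} = {Y_2, Y_3}.

{Y_2, Y_3}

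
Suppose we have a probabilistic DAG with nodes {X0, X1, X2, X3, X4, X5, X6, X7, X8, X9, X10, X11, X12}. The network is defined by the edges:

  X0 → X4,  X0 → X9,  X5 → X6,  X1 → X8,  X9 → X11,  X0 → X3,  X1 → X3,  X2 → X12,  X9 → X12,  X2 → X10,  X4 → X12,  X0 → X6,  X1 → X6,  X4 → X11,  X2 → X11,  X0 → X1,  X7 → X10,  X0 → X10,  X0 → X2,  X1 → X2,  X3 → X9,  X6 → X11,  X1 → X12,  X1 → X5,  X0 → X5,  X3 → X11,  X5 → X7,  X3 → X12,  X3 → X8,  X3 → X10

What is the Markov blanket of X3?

The Markov blanket of a node is its parents, its children, and the other parents of its children.
Ch(X3) = {X8, X9, X10, X11, X12}.
X3 has parents X0, X1.
For each child, the remaining parents (spouses of X3):
  X8: X1
  X9: X0
  X10: X0, X2, X7
  X11: X2, X4, X6, X9
  X12: X1, X2, X4, X9
Taking the union gives {X0, X1, X2, X4, X6, X7, X8, X9, X10, X11, X12}.

{X0, X1, X2, X4, X6, X7, X8, X9, X10, X11, X12}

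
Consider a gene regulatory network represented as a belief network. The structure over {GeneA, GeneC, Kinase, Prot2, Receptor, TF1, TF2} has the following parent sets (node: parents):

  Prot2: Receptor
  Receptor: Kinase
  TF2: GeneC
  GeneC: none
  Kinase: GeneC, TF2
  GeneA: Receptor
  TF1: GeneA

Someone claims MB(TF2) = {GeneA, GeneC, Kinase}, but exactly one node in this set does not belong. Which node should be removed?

The Markov blanket of a node is its parents, its children, and the other parents of its children.
TF2 has parent GeneC.
TF2's children: Kinase.
Other parents of TF2's children:
  Kinase also has parent GeneC.
MB(TF2) = {GeneC, Kinase}.
GeneA is neither a parent, child, nor co-parent of TF2, so it does not belong.

GeneA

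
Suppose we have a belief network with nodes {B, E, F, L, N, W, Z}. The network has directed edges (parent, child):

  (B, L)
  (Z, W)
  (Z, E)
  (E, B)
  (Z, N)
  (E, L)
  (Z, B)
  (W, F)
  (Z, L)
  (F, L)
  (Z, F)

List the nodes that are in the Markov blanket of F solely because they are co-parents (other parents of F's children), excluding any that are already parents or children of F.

{B, E}

Children of F: L.
  L: B, E, Z
Excluding nodes already adjacent to F (L, W, Z), the co-parent-only contribution is {B, E}.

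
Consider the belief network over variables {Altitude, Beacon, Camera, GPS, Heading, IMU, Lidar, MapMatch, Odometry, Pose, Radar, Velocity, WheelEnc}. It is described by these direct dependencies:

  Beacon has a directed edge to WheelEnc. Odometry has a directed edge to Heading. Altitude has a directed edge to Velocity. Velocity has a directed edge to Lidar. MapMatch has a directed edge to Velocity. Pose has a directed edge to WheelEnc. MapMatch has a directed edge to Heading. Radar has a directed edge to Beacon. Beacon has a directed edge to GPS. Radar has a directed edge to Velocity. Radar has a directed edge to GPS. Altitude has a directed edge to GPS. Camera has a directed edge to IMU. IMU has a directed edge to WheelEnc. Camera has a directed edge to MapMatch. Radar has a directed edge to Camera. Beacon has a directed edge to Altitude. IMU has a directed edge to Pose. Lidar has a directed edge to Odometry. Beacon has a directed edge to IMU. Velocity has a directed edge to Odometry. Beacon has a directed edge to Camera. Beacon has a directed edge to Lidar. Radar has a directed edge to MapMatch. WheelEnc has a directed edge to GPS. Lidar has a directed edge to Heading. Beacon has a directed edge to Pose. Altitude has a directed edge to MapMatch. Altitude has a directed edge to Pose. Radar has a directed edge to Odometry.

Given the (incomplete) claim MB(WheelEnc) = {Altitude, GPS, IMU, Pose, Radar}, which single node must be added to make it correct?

Beacon

WheelEnc has child GPS.
Parents of WheelEnc: Beacon, IMU, Pose.
For each child, the remaining parents (spouses of WheelEnc):
  GPS: Altitude, Beacon, Radar
MB(WheelEnc) = {Altitude, Beacon, GPS, IMU, Pose, Radar}.
Comparing with the claimed set, Beacon is missing.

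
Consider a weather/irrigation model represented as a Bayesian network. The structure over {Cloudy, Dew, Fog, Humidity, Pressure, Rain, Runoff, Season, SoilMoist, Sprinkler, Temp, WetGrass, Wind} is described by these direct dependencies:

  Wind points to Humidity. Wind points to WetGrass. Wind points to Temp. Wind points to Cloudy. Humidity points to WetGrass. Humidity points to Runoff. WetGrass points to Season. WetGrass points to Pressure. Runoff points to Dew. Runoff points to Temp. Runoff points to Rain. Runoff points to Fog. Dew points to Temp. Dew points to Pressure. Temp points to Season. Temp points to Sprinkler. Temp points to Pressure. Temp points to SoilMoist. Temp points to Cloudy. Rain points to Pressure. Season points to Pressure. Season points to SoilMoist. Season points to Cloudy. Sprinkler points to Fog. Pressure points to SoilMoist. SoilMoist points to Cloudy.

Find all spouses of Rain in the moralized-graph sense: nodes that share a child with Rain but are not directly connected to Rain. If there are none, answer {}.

Children of Rain: Pressure.
  Pressure: Dew, Season, Temp, WetGrass
Excluding nodes already adjacent to Rain (Pressure, Runoff), the co-parent-only contribution is {Dew, Season, Temp, WetGrass}.

{Dew, Season, Temp, WetGrass}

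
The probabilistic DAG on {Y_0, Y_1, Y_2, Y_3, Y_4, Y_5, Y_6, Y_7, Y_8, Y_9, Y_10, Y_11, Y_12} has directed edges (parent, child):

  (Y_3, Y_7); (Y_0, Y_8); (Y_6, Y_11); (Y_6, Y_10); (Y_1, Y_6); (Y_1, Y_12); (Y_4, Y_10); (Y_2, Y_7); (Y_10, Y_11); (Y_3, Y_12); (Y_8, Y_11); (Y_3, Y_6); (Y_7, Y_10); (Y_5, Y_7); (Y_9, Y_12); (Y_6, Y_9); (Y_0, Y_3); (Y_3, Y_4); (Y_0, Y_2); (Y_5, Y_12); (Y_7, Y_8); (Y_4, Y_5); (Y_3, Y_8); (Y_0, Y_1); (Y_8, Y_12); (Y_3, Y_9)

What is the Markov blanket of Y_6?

{Y_1, Y_3, Y_4, Y_7, Y_8, Y_9, Y_10, Y_11}

The Markov blanket of a node is its parents, its children, and the other parents of its children.
Y_6's parents: Y_1, Y_3.
Ch(Y_6) = {Y_9, Y_10, Y_11}.
Co-parents of Y_6 (other parents of its children):
  parents(Y_9) \ {Y_6} = {Y_3}.
  Y_10's other parents are Y_4, Y_7.
  Y_11's other parents are Y_8, Y_10.
So the Markov blanket of Y_6 is {Y_1, Y_3, Y_4, Y_7, Y_8, Y_9, Y_10, Y_11}.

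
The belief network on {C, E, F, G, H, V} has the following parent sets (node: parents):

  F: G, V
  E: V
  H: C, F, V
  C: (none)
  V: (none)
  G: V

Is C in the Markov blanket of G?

No

G has parent V.
G's children: F.
Other parents of G's children:
  parents(F) \ {G} = {V}.
MB(G) = {F, V}; C is not in this set.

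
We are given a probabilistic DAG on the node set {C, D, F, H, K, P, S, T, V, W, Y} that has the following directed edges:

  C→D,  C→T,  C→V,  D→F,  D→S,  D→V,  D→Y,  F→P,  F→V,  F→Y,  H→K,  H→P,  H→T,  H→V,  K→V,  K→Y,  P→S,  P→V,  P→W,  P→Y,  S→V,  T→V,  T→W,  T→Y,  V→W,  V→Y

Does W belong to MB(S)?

No

Recall MB(v) = parents ∪ children ∪ spouses, where spouses are the other parents of v's children.
Pa(S) = {D, P}.
Children of S: V.
Other parents of S's children:
  parents(V) \ {S} = {C, D, F, H, K, P, T}.
MB(S) = {C, D, F, H, K, P, T, V}; W is not in this set.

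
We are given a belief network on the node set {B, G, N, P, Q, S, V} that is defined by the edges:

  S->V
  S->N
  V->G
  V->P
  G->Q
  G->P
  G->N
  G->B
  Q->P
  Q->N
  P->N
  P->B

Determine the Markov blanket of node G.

G has parent V.
Ch(G) = {B, N, P, Q}.
Parents of each child, excluding G:
  Q: no additional parents.
  parents(P) \ {G} = {Q, V}.
  parents(N) \ {G} = {P, Q, S}.
  B's other parent is P.
So the Markov blanket of G is {B, N, P, Q, S, V}.

{B, N, P, Q, S, V}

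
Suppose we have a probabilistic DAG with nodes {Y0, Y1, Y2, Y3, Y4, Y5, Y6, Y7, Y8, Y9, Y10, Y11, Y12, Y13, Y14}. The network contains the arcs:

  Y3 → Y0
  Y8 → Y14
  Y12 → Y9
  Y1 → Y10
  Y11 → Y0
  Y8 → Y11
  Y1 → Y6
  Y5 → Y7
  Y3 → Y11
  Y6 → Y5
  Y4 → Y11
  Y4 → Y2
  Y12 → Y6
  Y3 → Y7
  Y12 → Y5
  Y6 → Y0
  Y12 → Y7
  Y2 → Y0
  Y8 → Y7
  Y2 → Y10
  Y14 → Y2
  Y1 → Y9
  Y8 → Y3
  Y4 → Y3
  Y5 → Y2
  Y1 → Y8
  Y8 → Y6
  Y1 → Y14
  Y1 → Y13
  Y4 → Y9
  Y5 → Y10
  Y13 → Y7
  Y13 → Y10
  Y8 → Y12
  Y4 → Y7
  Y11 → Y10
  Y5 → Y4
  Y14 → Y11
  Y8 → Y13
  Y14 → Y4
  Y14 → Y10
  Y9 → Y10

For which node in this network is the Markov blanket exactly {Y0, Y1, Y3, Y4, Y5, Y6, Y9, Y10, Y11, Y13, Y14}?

Y2

The target node must have every member of {Y0, Y1, Y3, Y4, Y5, Y6, Y9, Y10, Y11, Y13, Y14} as a parent, child, or co-parent, and no others.
Parents of Y2: Y4, Y5, Y14; children: Y0, Y10; co-parents: Y1, Y3, Y5, Y6, Y9, Y11, Y13, Y14.
These exactly cover the given set, so the node is Y2.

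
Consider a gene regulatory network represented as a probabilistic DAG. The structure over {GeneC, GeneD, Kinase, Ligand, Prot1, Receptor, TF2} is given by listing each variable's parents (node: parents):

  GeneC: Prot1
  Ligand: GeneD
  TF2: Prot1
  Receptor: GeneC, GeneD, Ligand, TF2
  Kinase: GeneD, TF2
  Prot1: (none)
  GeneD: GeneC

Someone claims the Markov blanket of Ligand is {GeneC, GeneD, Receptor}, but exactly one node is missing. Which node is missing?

TF2

The Markov blanket of a node is its parents, its children, and the other parents of its children.
Parents of Ligand: GeneD.
Children of Ligand: Receptor.
Co-parents of Ligand (other parents of its children):
  Receptor also has parents GeneC, GeneD, TF2.
MB(Ligand) = {GeneC, GeneD, Receptor, TF2}.
Comparing with the claimed set, TF2 is missing.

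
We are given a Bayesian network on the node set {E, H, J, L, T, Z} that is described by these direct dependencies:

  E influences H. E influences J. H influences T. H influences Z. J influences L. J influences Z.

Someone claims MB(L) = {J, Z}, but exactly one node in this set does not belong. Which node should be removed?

Z

By definition, MB(L) is built from L's parents, L's children, and the co-parents of L.
Pa(L) = {J}.
L has no children.
With no children, L has no spouses; the co-parent set is empty.
MB(L) = {J}.
Z is neither a parent, child, nor co-parent of L, so it does not belong.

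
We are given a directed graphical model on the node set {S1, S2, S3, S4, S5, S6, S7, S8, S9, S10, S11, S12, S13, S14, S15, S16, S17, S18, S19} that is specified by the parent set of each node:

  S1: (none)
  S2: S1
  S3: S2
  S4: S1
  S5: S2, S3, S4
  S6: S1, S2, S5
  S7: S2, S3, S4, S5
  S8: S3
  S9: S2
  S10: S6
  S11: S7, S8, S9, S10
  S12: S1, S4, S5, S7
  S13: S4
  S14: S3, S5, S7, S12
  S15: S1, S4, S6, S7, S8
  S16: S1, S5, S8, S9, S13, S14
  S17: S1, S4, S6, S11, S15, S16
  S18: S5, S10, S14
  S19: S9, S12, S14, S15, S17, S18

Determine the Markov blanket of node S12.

{S1, S3, S4, S5, S7, S9, S14, S15, S17, S18, S19}

A node's Markov blanket = Pa ∪ Ch ∪ (parents of Ch other than the node itself).
Pa(S12) = {S1, S4, S5, S7}.
S12 has children S14, S19.
Co-parents of S12 (other parents of its children):
  S14: S3, S5, S7
  S19: S9, S14, S15, S17, S18
Union: {S1, S4, S5, S7} ∪ {S14, S19} ∪ {S3, S5, S7, S9, S14, S15, S17, S18} = {S1, S3, S4, S5, S7, S9, S14, S15, S17, S18, S19}.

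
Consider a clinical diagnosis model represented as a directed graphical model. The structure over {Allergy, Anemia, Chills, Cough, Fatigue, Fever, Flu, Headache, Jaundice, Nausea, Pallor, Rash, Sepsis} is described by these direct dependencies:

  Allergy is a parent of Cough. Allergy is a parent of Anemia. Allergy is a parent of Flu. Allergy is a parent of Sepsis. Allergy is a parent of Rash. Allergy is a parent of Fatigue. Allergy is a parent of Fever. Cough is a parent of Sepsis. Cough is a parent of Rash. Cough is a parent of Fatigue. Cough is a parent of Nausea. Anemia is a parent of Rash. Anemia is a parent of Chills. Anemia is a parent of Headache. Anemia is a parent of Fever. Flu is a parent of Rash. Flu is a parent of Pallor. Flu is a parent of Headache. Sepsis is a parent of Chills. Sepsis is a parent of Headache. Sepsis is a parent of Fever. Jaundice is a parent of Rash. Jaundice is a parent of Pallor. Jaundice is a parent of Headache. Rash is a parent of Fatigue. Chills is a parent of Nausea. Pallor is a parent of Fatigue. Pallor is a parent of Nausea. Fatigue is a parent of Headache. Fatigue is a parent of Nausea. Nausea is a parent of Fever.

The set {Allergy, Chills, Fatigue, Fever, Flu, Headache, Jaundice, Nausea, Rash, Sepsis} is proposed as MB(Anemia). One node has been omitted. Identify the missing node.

Cough

By definition, MB(Anemia) is built from Anemia's parents, Anemia's children, and the co-parents of Anemia.
Anemia has parent Allergy.
Anemia has children Chills, Fever, Headache, Rash.
Other parents of Anemia's children:
  parents(Rash) \ {Anemia} = {Allergy, Cough, Flu, Jaundice}.
  parents(Chills) \ {Anemia} = {Sepsis}.
  Headache's other parents are Fatigue, Flu, Jaundice, Sepsis.
  parents(Fever) \ {Anemia} = {Allergy, Nausea, Sepsis}.
MB(Anemia) = {Allergy, Chills, Cough, Fatigue, Fever, Flu, Headache, Jaundice, Nausea, Rash, Sepsis}.
Comparing with the claimed set, Cough is missing.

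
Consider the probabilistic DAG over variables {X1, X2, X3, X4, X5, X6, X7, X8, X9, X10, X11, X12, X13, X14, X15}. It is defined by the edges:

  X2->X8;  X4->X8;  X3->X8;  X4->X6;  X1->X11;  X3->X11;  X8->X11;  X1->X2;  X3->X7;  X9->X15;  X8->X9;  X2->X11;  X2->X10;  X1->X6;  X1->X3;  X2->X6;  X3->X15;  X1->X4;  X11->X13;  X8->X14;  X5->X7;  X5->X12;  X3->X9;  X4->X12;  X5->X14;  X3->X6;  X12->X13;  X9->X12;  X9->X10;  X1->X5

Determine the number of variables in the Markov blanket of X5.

8

By definition, MB(X5) is built from X5's parents, X5's children, and the co-parents of X5.
X5's children: X7, X12, X14.
Pa(X5) = {X1}.
Other parents of X5's children:
  X7's other parent is X3.
  X12 also has parents X4, X9.
  parents(X14) \ {X5} = {X8}.
MB(X5) = {X1, X3, X4, X7, X8, X9, X12, X14}, which has 8 nodes.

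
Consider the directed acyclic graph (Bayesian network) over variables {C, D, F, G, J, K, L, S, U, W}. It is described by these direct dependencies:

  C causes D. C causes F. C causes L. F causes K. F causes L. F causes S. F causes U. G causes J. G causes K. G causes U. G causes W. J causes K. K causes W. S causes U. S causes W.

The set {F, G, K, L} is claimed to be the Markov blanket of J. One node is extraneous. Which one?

By definition, MB(J) is built from J's parents, J's children, and the co-parents of J.
Children of J: K.
J has parent G.
For each child, the remaining parents (spouses of J):
  K also has parents F, G.
MB(J) = {F, G, K}.
L is neither a parent, child, nor co-parent of J, so it does not belong.

L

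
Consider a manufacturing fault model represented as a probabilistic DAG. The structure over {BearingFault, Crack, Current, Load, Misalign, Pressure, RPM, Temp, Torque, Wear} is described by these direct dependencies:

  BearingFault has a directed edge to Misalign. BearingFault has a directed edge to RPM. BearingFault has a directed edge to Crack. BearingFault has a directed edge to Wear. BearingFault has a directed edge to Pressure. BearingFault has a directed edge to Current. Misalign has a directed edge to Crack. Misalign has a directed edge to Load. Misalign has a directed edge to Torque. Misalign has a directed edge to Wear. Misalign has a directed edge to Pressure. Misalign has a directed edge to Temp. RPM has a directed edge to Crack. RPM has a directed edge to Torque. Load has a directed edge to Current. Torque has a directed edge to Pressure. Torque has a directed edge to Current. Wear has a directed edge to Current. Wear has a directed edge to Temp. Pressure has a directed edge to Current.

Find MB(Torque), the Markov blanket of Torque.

{BearingFault, Current, Load, Misalign, Pressure, RPM, Wear}

By definition, MB(Torque) is built from Torque's parents, Torque's children, and the co-parents of Torque.
Children of Torque: Current, Pressure.
Pa(Torque) = {Misalign, RPM}.
Other parents of Torque's children:
  parents(Pressure) \ {Torque} = {BearingFault, Misalign}.
  Current's other parents are BearingFault, Load, Pressure, Wear.
So the Markov blanket of Torque is {BearingFault, Current, Load, Misalign, Pressure, RPM, Wear}.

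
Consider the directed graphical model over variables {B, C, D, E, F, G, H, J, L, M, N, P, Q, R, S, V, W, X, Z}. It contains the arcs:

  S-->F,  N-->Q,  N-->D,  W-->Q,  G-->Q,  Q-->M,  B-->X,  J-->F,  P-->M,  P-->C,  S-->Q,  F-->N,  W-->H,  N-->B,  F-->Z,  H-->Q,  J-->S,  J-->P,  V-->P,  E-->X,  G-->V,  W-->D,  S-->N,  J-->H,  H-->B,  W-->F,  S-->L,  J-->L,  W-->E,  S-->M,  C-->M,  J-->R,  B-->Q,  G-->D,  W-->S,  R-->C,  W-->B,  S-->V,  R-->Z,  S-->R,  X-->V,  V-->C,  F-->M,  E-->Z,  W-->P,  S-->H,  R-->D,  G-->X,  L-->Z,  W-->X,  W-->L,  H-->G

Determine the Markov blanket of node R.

R's parents: J, S.
R's children: C, D, Z.
Other parents of R's children:
  parents(Z) \ {R} = {E, F, L}.
  D's other parents are G, N, W.
  parents(C) \ {R} = {P, V}.
So the Markov blanket of R is {C, D, E, F, G, J, L, N, P, S, V, W, Z}.

{C, D, E, F, G, J, L, N, P, S, V, W, Z}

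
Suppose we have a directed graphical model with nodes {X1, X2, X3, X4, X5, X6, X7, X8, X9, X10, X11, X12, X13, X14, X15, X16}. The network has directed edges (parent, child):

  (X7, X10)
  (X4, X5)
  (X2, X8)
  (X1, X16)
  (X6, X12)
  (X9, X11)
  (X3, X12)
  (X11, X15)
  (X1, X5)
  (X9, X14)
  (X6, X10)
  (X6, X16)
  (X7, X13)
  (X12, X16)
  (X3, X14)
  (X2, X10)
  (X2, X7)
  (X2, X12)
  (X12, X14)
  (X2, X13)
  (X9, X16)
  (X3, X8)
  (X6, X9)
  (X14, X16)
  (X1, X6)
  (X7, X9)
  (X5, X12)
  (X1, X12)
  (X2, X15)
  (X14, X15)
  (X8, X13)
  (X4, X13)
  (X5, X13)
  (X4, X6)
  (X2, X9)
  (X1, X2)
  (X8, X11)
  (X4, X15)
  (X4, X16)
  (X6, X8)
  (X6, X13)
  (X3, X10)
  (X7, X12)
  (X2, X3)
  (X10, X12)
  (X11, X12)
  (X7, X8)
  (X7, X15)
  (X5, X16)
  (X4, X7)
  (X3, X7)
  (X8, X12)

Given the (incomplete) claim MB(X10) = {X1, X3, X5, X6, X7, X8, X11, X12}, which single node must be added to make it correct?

Parents of X10: X2, X3, X6, X7.
Ch(X10) = {X12}.
For each child, the remaining parents (spouses of X10):
  X12 also has parents X1, X2, X3, X5, X6, X7, X8, X11.
MB(X10) = {X1, X2, X3, X5, X6, X7, X8, X11, X12}.
Comparing with the claimed set, X2 is missing.

X2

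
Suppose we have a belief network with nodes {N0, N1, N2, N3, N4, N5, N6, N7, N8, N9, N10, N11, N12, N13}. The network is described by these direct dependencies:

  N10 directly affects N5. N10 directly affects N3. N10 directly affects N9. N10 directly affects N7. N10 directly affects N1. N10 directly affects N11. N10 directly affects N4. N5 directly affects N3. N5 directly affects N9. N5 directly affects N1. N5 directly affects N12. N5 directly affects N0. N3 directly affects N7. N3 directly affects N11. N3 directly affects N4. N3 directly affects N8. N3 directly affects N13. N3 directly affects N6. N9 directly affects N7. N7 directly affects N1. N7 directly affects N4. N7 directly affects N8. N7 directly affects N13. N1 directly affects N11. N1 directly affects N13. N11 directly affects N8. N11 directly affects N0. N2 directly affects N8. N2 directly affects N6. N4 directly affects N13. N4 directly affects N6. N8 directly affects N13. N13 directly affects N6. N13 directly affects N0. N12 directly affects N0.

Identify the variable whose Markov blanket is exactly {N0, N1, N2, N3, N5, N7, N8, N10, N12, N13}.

N11

The target node must have every member of {N0, N1, N2, N3, N5, N7, N8, N10, N12, N13} as a parent, child, or co-parent, and no others.
Parents of N11: N1, N3, N10; children: N0, N8; co-parents: N2, N3, N5, N7, N12, N13.
These exactly cover the given set, so the node is N11.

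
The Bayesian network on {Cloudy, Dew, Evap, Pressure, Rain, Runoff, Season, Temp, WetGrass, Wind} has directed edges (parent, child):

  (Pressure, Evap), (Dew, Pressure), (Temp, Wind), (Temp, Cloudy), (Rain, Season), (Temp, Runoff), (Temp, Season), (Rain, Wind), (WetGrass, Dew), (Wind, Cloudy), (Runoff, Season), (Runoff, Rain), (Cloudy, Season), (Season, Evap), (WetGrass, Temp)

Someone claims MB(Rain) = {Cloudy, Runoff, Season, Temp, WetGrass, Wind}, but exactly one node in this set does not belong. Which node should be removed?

Pa(Rain) = {Runoff}.
Children of Rain: Season, Wind.
Other parents of Rain's children:
  Wind also has parent Temp.
  Season also has parents Cloudy, Runoff, Temp.
MB(Rain) = {Cloudy, Runoff, Season, Temp, Wind}.
WetGrass is neither a parent, child, nor co-parent of Rain, so it does not belong.

WetGrass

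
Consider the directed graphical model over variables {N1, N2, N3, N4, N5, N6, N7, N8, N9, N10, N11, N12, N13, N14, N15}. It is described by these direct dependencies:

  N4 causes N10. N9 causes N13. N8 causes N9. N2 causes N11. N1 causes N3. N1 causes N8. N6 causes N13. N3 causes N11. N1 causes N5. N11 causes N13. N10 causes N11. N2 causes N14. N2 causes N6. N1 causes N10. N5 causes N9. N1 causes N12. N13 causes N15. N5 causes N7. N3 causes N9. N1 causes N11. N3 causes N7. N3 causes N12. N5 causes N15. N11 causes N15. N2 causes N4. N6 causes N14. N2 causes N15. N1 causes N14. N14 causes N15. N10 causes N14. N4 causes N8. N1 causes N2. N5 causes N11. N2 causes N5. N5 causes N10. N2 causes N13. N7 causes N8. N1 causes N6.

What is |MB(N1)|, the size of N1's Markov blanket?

11

The Markov blanket of a node is its parents, its children, and the other parents of its children.
N1's parents: none.
Children of N1: N2, N3, N5, N6, N8, N10, N11, N12, N14.
Other parents of N1's children:
  N2: —
  N3: —
  N5: N2
  N6: N2
  N8: N4, N7
  N10: N4, N5
  N11: N2, N3, N5, N10
  N12: N3
  N14: N2, N6, N10
MB(N1) = {N2, N3, N4, N5, N6, N7, N8, N10, N11, N12, N14}, which has 11 nodes.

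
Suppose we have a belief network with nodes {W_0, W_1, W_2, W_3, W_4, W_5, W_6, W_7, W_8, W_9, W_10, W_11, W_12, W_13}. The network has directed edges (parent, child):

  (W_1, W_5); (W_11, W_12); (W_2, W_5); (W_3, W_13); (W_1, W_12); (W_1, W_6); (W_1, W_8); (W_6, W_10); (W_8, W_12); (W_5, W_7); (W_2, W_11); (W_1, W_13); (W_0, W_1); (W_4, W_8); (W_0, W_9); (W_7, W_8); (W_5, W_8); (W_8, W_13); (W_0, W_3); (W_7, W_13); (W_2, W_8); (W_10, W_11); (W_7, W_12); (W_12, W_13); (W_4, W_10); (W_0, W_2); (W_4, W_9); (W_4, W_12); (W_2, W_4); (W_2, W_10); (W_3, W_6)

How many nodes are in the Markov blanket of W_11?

7

W_11's parents: W_2, W_10.
W_11 has child W_12.
Other parents of W_11's children:
  W_12: W_1, W_4, W_7, W_8
MB(W_11) = {W_1, W_2, W_4, W_7, W_8, W_10, W_12}, which has 7 nodes.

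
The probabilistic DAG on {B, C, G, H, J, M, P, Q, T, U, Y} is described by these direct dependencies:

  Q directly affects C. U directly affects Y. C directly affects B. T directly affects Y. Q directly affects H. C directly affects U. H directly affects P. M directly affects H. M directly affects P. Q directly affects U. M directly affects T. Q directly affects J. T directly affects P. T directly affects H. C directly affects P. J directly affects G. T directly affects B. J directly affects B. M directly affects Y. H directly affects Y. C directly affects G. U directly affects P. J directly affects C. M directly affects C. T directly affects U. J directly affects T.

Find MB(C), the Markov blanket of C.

Recall MB(v) = parents ∪ children ∪ spouses, where spouses are the other parents of v's children.
C's children: B, G, P, U.
C has parents J, M, Q.
Other parents of C's children:
  U: Q, T
  P: H, M, T, U
  B: J, T
  G: J
MB(C) = {B, G, H, J, M, P, Q, T, U}.

{B, G, H, J, M, P, Q, T, U}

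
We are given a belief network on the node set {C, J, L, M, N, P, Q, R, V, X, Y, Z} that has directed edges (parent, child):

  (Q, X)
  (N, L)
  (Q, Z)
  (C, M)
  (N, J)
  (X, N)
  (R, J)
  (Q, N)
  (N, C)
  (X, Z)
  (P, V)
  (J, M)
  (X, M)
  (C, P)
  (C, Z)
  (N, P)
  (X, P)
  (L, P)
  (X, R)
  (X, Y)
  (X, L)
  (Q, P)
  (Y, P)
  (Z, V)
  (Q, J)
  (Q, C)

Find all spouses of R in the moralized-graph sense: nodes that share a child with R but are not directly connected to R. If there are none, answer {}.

{N, Q}

Children of R: J.
  J also has parents N, Q.
Excluding nodes already adjacent to R (J, X), the co-parent-only contribution is {N, Q}.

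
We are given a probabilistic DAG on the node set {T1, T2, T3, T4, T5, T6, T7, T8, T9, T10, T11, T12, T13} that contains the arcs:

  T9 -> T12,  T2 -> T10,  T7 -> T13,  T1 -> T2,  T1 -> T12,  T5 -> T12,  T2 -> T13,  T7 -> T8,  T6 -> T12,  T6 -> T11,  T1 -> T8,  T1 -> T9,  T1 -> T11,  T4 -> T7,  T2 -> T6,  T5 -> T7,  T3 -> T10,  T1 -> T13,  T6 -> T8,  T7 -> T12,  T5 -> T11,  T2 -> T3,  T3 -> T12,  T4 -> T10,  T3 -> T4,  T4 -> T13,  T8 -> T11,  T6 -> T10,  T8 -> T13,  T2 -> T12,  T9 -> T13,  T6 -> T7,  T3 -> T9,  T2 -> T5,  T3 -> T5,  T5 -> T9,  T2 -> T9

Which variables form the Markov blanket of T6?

{T1, T2, T3, T4, T5, T7, T8, T9, T10, T11, T12}

By definition, MB(T6) is built from T6's parents, T6's children, and the co-parents of T6.
Children of T6: T7, T8, T10, T11, T12.
T6 has parent T2.
Other parents of T6's children:
  T7 also has parents T4, T5.
  parents(T8) \ {T6} = {T1, T7}.
  parents(T10) \ {T6} = {T2, T3, T4}.
  parents(T11) \ {T6} = {T1, T5, T8}.
  T12's other parents are T1, T2, T3, T5, T7, T9.
Taking the union gives {T1, T2, T3, T4, T5, T7, T8, T9, T10, T11, T12}.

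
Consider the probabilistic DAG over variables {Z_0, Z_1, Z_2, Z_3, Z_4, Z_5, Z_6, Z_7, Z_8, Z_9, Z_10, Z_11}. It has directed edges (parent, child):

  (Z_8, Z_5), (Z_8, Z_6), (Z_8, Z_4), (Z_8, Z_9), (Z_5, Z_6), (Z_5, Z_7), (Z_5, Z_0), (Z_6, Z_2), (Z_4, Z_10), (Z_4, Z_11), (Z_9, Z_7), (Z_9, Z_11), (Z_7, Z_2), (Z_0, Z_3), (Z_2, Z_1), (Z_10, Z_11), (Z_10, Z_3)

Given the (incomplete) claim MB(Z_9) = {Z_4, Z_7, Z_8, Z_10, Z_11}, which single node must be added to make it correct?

Pa(Z_9) = {Z_8}.
Z_9 has children Z_7, Z_11.
Other parents of Z_9's children:
  Z_7 also has parent Z_5.
  Z_11's other parents are Z_4, Z_10.
MB(Z_9) = {Z_4, Z_5, Z_7, Z_8, Z_10, Z_11}.
Comparing with the claimed set, Z_5 is missing.

Z_5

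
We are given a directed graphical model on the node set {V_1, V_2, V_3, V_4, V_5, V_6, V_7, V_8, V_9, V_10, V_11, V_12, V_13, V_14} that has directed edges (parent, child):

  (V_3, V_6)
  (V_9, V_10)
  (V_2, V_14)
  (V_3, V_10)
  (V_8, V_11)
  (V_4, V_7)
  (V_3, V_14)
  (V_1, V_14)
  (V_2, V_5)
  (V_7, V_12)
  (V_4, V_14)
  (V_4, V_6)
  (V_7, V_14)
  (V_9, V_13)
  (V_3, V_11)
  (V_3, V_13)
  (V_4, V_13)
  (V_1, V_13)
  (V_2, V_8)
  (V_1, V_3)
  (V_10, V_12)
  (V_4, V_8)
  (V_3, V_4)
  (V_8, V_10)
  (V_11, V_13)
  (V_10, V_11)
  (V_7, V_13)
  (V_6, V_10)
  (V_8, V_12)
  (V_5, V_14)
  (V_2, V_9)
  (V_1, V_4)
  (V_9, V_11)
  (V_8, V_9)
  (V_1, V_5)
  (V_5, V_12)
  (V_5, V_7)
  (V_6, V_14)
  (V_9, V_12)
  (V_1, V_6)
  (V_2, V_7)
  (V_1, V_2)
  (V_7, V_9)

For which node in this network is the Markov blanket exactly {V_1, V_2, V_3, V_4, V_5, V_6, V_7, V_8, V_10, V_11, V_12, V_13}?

The target node must have every member of {V_1, V_2, V_3, V_4, V_5, V_6, V_7, V_8, V_10, V_11, V_12, V_13} as a parent, child, or co-parent, and no others.
Parents of V_9: V_2, V_7, V_8; children: V_10, V_11, V_12, V_13; co-parents: V_1, V_3, V_4, V_5, V_6, V_7, V_8, V_10, V_11.
These exactly cover the given set, so the node is V_9.

V_9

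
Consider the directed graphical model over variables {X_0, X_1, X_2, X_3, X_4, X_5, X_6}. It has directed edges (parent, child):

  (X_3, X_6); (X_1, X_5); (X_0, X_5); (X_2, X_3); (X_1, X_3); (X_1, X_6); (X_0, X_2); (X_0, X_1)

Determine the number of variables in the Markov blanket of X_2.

3

X_2 has parent X_0.
X_2 has child X_3.
For each child, the remaining parents (spouses of X_2):
  X_3: X_1
MB(X_2) = {X_0, X_1, X_3}, which has 3 nodes.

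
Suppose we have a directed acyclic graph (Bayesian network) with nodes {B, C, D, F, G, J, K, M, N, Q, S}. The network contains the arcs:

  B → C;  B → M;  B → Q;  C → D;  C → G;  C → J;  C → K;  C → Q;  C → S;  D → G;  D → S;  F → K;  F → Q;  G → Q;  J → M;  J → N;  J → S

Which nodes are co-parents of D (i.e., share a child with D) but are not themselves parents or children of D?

{J}

Children of D: G, S.
  G: C
  S: C, J
Excluding nodes already adjacent to D (C, G, S), the co-parent-only contribution is {J}.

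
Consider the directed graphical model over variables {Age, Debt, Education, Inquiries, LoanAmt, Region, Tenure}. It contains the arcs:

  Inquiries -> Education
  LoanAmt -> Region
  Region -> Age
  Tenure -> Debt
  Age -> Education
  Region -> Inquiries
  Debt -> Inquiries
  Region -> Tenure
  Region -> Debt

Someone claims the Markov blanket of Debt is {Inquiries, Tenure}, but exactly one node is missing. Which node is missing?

Region

By definition, MB(Debt) is built from Debt's parents, Debt's children, and the co-parents of Debt.
Parents of Debt: Region, Tenure.
Ch(Debt) = {Inquiries}.
Parents of each child, excluding Debt:
  Inquiries: Region
MB(Debt) = {Inquiries, Region, Tenure}.
Comparing with the claimed set, Region is missing.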